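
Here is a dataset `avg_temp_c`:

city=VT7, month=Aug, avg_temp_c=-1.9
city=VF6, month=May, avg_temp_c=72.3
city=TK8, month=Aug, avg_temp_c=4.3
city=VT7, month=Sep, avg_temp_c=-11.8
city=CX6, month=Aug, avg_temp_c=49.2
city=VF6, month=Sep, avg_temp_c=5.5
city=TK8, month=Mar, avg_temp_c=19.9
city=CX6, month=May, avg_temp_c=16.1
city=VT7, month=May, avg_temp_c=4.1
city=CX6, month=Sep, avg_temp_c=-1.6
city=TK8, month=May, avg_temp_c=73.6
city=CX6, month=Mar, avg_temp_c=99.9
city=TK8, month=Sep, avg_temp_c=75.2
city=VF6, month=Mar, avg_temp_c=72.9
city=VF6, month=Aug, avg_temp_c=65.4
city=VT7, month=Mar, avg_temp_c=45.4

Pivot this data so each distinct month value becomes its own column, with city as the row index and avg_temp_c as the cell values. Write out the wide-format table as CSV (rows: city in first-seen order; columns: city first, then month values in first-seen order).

Columns: city plus the 4 distinct month values (Aug, May, Sep, Mar).
For example, row VT7 column Aug takes avg_temp_c=-1.9 from the long row (VT7, Aug).

city,Aug,May,Sep,Mar
VT7,-1.9,4.1,-11.8,45.4
VF6,65.4,72.3,5.5,72.9
TK8,4.3,73.6,75.2,19.9
CX6,49.2,16.1,-1.6,99.9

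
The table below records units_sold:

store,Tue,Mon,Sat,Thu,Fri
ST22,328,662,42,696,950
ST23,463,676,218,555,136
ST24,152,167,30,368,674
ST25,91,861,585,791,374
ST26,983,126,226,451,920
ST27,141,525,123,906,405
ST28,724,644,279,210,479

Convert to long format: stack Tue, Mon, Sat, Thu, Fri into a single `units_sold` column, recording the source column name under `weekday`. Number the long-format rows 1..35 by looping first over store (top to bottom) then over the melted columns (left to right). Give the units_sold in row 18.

35 rows total (7 × 5). Row 18: index ⌊(18-1)/5⌋ = 3 into store → ST25; (18-1) mod 5 = 2 into the melted columns → Sat.
So row 18 is (ST25, Sat, 585); units_sold = 585.

585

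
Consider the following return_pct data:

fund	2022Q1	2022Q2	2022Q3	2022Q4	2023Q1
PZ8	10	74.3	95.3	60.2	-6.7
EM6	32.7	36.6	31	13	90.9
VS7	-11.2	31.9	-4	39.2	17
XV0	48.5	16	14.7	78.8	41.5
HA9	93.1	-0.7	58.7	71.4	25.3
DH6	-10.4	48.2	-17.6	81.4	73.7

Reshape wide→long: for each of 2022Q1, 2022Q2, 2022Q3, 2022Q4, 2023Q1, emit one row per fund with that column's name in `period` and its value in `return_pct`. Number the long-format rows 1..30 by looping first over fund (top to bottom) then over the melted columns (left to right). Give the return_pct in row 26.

-10.4

30 rows total (6 × 5). Row 26: index ⌊(26-1)/5⌋ = 5 into fund → DH6; (26-1) mod 5 = 0 into the melted columns → 2022Q1.
So row 26 is (DH6, 2022Q1, -10.4); return_pct = -10.4.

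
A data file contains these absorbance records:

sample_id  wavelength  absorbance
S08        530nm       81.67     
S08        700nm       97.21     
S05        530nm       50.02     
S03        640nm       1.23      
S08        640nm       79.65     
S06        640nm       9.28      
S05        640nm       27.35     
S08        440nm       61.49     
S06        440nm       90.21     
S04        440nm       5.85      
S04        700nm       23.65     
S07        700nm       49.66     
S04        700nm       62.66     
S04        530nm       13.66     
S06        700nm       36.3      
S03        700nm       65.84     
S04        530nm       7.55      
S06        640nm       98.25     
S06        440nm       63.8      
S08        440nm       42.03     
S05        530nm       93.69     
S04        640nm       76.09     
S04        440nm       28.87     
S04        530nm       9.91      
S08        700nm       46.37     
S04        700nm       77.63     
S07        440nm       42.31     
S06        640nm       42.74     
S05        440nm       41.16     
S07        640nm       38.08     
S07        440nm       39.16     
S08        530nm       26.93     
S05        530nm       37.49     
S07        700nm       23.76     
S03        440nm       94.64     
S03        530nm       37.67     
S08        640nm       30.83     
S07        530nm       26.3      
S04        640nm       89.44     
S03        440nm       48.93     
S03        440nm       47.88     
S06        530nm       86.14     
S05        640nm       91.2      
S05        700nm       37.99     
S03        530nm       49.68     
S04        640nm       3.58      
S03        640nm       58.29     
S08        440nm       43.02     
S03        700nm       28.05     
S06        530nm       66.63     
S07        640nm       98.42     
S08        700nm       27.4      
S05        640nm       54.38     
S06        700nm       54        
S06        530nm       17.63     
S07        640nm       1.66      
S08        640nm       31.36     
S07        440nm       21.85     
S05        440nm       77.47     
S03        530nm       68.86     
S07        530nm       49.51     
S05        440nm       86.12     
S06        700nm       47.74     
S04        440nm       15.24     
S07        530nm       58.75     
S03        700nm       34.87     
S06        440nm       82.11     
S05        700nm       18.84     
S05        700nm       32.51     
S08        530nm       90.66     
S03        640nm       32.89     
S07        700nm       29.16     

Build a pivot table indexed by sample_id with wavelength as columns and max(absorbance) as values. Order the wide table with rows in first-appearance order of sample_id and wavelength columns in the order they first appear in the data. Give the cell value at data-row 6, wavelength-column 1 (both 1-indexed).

58.75

With rows in first-appearance order of sample_id, row 6 is sample_id=S07. wavelength columns in first-appearance order: 530nm, 700nm, 640nm, 440nm; column 1 is 530nm.
Long rows with sample_id=S07, wavelength=530nm: max(26.3, 49.51, 58.75) = 58.75.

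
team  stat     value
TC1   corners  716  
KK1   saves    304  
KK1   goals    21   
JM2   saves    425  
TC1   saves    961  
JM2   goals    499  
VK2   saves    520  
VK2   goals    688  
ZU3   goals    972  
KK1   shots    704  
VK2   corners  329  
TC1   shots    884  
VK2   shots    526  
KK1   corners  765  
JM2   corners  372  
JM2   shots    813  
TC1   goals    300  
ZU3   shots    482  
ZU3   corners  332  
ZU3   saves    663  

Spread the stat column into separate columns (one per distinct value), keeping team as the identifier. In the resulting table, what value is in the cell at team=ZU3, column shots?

Wide layout: rows indexed by team, columns are the 4 distinct stat values (corners, saves, goals, shots).
Cell (team=ZU3, stat=shots) draws from the long row where team=ZU3 and stat=shots, which has value=482.

482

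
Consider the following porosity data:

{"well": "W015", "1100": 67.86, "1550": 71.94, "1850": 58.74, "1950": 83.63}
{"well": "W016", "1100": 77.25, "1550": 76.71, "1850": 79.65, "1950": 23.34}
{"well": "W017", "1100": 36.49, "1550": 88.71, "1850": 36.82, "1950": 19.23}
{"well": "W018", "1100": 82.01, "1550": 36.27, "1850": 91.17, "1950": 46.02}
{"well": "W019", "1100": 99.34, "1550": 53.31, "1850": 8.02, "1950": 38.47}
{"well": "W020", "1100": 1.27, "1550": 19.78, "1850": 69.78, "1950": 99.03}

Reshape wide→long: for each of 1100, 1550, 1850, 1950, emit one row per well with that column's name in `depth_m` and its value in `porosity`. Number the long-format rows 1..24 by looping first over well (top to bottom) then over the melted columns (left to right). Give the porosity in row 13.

24 rows total (6 × 4). Row 13: index ⌊(13-1)/4⌋ = 3 into well → W018; (13-1) mod 4 = 0 into the melted columns → 1100.
So row 13 is (W018, 1100, 82.01); porosity = 82.01.

82.01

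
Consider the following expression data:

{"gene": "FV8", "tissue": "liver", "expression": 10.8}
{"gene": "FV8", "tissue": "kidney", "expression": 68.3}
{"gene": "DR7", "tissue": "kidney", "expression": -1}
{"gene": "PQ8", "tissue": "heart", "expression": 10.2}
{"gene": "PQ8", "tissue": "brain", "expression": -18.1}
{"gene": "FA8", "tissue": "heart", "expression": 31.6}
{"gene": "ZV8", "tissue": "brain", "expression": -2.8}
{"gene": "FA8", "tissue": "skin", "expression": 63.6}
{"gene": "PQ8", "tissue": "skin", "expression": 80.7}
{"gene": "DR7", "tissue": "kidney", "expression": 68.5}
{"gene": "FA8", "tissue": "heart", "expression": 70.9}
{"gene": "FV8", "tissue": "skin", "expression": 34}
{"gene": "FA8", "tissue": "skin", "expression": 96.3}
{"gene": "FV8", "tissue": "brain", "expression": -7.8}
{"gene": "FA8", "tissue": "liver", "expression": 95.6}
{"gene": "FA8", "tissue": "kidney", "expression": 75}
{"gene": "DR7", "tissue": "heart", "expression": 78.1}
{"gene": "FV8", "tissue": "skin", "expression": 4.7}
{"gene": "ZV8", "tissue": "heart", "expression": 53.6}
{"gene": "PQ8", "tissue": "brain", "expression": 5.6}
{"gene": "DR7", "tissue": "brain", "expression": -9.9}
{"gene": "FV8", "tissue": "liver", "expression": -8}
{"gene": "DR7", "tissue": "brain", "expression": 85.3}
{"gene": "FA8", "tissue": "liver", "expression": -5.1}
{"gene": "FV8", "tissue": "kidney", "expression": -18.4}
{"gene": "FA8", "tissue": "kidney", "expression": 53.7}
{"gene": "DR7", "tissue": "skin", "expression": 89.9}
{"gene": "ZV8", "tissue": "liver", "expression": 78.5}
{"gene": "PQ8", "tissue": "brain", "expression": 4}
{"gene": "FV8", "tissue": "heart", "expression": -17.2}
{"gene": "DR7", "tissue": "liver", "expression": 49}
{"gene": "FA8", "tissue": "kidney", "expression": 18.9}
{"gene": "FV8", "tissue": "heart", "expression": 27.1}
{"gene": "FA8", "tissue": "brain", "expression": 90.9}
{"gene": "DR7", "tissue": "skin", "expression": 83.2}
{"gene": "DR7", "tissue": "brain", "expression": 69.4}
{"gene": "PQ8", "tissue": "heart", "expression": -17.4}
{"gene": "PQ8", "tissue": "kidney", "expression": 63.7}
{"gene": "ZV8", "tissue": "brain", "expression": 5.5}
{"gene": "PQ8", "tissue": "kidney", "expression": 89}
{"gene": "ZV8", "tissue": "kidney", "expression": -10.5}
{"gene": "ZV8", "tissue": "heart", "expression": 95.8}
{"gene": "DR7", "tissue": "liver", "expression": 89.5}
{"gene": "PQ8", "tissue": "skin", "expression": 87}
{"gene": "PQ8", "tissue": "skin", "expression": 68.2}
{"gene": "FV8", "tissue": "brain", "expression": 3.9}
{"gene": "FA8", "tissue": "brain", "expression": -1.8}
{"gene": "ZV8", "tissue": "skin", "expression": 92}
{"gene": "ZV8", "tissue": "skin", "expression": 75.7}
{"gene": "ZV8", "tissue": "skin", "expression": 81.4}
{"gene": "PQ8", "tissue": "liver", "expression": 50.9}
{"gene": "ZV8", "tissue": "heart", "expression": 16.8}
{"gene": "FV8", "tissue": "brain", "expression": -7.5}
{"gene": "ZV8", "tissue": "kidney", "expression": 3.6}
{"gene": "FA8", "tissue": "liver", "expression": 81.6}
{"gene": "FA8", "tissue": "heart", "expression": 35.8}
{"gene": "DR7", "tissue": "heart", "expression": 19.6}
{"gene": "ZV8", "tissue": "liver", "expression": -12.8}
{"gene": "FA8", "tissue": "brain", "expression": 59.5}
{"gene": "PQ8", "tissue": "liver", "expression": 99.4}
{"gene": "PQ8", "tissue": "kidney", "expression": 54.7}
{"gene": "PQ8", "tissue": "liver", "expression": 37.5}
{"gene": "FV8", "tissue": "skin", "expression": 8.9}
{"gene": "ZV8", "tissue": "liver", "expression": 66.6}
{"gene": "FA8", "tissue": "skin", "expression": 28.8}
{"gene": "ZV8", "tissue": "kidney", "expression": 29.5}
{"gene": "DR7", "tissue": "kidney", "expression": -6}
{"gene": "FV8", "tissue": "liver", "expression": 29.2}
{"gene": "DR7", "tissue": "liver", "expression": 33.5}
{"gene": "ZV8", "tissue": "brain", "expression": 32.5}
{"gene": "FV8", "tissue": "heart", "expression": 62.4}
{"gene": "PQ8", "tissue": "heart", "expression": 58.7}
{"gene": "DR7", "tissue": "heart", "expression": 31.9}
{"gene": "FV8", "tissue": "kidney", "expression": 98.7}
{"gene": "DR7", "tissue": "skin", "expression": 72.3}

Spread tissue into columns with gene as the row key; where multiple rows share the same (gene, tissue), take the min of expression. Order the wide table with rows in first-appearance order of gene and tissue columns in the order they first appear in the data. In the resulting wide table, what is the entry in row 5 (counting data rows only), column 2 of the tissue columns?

With rows in first-appearance order of gene, row 5 is gene=ZV8. tissue columns in first-appearance order: liver, kidney, heart, brain, skin; column 2 is kidney.
Long rows with gene=ZV8, tissue=kidney: min(-10.5, 3.6, 29.5) = -10.5.

-10.5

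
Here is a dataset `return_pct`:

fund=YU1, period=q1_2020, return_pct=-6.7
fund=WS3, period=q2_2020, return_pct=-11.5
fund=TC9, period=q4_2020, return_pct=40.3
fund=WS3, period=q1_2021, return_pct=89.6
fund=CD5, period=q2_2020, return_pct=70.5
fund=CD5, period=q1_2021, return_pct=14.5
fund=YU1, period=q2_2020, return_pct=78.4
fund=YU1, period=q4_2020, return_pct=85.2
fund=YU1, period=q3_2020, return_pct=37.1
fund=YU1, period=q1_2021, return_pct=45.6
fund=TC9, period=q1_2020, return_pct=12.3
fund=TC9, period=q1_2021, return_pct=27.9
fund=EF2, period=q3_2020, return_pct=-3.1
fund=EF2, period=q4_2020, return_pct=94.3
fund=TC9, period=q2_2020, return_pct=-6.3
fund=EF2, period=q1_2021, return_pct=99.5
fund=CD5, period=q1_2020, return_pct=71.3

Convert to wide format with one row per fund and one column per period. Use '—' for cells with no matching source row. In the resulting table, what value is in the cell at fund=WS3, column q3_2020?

No long-format row has fund=WS3 and period=q3_2020, so the cell is —.

—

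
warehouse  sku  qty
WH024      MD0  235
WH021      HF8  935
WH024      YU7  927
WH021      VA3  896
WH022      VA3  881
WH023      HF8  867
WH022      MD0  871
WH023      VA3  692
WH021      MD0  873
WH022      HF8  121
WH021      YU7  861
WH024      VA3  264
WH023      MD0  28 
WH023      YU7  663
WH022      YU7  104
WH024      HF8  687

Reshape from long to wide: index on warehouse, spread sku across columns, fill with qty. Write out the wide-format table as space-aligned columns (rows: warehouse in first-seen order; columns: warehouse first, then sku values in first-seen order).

warehouse  MD0  HF8  YU7  VA3
WH024      235  687  927  264
WH021      873  935  861  896
WH022      871  121  104  881
WH023      28   867  663  692

Columns: warehouse plus the 4 distinct sku values (MD0, HF8, YU7, VA3).
For example, row WH024 column MD0 takes qty=235 from the long row (WH024, MD0).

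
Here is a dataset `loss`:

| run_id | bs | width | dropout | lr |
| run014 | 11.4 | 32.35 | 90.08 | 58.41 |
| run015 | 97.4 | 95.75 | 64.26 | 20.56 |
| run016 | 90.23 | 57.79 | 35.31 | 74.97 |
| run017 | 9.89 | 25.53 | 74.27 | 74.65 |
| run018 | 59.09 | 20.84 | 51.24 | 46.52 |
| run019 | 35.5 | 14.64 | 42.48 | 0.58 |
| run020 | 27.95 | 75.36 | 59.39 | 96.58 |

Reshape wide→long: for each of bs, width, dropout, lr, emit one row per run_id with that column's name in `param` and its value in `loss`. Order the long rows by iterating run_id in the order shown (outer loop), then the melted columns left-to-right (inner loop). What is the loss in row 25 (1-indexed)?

28 rows total (7 × 4). Row 25: index ⌊(25-1)/4⌋ = 6 into run_id → run020; (25-1) mod 4 = 0 into the melted columns → bs.
So row 25 is (run020, bs, 27.95); loss = 27.95.

27.95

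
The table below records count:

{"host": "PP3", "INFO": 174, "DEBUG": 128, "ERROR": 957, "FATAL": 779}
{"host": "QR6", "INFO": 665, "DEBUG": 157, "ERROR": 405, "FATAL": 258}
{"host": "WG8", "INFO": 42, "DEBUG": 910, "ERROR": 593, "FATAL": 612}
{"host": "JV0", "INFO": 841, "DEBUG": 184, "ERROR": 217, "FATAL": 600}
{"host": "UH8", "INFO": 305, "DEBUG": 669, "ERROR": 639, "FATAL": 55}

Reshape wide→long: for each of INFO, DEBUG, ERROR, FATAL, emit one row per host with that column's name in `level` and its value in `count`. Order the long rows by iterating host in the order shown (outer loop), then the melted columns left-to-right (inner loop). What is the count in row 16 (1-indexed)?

600

20 rows total (5 × 4). Row 16: index ⌊(16-1)/4⌋ = 3 into host → JV0; (16-1) mod 4 = 3 into the melted columns → FATAL.
So row 16 is (JV0, FATAL, 600); count = 600.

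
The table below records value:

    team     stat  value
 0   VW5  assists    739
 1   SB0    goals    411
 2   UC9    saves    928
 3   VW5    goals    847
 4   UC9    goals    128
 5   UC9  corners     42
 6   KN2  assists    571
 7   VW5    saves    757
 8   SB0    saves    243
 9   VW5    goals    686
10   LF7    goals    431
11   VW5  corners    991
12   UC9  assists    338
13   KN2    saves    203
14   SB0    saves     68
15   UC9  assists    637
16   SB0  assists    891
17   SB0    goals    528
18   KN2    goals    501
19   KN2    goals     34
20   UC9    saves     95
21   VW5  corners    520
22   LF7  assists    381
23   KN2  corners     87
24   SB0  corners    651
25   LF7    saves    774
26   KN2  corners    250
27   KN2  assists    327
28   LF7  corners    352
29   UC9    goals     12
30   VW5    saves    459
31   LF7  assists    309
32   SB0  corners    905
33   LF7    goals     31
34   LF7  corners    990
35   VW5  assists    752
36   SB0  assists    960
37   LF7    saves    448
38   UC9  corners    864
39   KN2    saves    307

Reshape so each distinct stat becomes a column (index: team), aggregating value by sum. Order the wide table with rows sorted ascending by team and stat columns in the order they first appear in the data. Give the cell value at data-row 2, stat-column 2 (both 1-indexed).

462

With rows sorted ascending by team, row 2 is team=LF7. stat columns in first-appearance order: assists, goals, saves, corners; column 2 is goals.
Long rows with team=LF7, stat=goals: 431 + 31 = 462.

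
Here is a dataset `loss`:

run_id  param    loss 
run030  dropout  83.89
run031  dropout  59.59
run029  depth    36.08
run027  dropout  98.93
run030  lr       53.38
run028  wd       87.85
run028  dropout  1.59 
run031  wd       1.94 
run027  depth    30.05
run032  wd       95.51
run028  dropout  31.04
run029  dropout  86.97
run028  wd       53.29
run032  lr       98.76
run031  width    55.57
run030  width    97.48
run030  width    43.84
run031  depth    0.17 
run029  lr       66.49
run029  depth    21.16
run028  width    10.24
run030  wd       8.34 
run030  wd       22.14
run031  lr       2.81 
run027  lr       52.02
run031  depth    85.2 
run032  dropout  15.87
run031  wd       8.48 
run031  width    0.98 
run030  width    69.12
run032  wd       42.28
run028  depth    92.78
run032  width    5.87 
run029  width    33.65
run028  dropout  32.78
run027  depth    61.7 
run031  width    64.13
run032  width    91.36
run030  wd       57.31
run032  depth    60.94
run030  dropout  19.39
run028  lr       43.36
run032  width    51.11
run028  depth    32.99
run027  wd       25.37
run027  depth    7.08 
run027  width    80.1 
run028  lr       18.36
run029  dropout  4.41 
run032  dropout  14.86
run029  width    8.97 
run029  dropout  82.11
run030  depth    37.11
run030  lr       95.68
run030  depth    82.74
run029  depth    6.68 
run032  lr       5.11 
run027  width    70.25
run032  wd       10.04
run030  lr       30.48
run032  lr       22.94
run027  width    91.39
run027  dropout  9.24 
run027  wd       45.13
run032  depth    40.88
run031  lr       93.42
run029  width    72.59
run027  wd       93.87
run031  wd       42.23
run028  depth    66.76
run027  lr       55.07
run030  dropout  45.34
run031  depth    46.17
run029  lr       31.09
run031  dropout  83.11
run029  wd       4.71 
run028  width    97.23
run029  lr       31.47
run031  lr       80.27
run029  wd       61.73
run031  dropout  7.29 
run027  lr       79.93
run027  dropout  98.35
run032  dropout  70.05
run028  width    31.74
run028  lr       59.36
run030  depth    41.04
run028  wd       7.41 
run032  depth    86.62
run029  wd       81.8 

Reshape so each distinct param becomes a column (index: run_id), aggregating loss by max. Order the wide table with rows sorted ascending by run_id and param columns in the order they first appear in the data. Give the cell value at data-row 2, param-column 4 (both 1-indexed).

With rows sorted ascending by run_id, row 2 is run_id=run028. param columns in first-appearance order: dropout, depth, lr, wd, width; column 4 is wd.
Long rows with run_id=run028, param=wd: max(87.85, 53.29, 7.41) = 87.85.

87.85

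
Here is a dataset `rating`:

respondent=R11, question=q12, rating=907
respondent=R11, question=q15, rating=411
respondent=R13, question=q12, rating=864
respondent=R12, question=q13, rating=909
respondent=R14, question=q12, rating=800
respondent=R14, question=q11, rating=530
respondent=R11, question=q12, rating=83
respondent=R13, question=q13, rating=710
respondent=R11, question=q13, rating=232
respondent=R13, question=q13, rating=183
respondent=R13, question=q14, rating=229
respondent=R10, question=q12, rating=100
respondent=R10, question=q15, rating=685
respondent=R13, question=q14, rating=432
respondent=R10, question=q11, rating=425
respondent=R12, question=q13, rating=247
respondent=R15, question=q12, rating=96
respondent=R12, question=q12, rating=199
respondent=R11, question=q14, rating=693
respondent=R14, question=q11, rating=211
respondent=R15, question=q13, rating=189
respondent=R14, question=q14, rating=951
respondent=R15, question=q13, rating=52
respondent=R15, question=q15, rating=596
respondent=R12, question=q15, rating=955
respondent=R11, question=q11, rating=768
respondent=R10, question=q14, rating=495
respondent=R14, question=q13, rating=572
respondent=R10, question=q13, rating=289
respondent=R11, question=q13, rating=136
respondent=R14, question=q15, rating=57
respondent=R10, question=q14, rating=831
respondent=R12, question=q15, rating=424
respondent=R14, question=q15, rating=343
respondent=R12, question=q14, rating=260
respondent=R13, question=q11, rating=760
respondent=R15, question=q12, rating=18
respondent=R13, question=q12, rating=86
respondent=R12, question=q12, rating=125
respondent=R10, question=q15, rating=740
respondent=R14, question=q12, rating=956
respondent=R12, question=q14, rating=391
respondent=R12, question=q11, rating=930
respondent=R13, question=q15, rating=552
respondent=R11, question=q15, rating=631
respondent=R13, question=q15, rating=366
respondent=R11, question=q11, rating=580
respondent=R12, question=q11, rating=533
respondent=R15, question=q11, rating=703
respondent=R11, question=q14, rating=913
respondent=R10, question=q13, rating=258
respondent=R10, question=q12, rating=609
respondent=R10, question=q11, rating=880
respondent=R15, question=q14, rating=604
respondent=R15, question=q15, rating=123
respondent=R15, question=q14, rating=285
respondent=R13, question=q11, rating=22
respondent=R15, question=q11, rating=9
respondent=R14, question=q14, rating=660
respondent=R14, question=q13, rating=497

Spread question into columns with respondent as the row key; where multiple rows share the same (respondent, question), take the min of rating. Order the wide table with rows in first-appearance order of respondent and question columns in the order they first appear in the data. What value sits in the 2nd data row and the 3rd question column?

183

With rows in first-appearance order of respondent, row 2 is respondent=R13. question columns in first-appearance order: q12, q15, q13, q11, q14; column 3 is q13.
Long rows with respondent=R13, question=q13: min(710, 183) = 183.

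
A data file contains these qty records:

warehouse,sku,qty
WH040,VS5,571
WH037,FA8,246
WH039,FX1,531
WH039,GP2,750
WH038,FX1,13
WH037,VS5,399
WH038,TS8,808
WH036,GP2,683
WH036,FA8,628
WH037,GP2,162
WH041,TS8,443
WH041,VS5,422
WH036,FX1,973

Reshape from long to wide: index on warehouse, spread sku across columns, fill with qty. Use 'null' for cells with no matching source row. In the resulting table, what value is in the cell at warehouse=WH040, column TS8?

null

No long-format row has warehouse=WH040 and sku=TS8, so the cell is null.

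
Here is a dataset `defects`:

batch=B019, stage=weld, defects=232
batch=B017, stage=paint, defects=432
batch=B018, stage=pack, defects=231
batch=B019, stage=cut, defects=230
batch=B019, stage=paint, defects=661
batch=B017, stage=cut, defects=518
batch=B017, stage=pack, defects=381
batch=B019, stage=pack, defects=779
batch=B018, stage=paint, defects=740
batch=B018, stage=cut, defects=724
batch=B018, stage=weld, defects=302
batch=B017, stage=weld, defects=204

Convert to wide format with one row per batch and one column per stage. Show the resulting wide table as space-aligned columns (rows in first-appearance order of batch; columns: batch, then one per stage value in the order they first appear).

Columns: batch plus the 4 distinct stage values (weld, paint, pack, cut).
For example, row B019 column weld takes defects=232 from the long row (B019, weld).

batch  weld  paint  pack  cut
B019   232   661    779   230
B017   204   432    381   518
B018   302   740    231   724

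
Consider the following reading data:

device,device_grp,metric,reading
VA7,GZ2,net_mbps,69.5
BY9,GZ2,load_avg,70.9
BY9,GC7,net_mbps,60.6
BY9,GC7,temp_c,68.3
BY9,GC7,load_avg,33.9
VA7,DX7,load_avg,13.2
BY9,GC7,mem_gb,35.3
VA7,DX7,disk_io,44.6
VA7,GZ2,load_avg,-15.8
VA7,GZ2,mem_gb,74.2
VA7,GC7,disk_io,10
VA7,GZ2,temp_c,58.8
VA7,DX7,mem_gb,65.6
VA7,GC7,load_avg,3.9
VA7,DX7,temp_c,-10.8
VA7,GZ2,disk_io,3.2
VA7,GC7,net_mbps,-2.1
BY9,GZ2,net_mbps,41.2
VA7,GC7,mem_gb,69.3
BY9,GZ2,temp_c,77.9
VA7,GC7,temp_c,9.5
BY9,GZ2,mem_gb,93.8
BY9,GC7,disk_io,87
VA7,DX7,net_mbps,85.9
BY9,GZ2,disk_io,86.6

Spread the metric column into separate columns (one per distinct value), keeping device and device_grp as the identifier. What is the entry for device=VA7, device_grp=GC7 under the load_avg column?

Wide layout: rows indexed by device and device_grp, columns are the 5 distinct metric values (net_mbps, load_avg, temp_c, mem_gb, disk_io).
Cell (device=VA7, device_grp=GC7, metric=load_avg) draws from the long row where device=VA7, device_grp=GC7 and metric=load_avg, which has reading=3.9.

3.9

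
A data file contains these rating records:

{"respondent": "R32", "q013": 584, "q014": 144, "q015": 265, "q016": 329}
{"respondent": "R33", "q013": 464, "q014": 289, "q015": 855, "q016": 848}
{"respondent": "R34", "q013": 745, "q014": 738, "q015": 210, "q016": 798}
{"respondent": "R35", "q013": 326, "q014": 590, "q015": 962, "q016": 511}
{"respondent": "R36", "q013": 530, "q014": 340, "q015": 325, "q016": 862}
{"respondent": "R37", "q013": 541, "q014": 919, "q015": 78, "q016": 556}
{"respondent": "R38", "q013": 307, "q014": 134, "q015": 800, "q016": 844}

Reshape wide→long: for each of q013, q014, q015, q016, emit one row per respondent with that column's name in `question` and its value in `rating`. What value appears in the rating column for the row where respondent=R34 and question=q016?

798

Unpivoting turns each (respondent, wide-column) pair into one long row.
The wide cell at row R34, column q016 holds 798, so the long row (R34, q016) has rating=798.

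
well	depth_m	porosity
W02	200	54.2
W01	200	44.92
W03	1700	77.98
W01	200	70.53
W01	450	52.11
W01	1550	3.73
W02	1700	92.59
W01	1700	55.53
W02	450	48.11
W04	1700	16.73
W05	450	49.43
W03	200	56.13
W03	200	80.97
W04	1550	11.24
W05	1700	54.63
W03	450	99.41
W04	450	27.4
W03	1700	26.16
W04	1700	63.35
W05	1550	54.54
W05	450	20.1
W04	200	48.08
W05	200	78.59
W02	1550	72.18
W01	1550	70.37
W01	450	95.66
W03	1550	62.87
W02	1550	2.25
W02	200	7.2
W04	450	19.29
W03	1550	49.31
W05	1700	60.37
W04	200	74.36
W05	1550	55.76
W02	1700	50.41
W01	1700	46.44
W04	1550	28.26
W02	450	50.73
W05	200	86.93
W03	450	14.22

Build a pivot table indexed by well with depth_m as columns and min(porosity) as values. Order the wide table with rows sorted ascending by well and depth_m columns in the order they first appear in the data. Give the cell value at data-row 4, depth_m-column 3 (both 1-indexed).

With rows sorted ascending by well, row 4 is well=W04. depth_m columns in first-appearance order: 200, 1700, 450, 1550; column 3 is 450.
Long rows with well=W04, depth_m=450: min(27.4, 19.29) = 19.29.

19.29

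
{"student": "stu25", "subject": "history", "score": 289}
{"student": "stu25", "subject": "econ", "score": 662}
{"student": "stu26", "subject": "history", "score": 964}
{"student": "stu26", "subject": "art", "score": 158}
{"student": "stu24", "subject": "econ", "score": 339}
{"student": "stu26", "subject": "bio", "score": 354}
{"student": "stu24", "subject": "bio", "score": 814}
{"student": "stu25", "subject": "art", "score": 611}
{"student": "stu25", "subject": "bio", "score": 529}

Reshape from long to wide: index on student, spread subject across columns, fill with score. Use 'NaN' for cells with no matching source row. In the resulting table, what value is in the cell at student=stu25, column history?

289

The long row with student=stu25, subject=history has score=289.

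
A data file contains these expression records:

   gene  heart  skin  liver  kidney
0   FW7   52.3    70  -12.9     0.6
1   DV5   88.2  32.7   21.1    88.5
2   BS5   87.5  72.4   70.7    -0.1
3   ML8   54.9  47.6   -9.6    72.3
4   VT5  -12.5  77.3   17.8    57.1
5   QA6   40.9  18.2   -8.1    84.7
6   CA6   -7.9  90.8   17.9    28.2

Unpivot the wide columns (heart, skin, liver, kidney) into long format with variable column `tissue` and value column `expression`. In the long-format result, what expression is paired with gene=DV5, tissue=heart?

Unpivoting turns each (gene, wide-column) pair into one long row.
The wide cell at row DV5, column heart holds 88.2, so the long row (DV5, heart) has expression=88.2.

88.2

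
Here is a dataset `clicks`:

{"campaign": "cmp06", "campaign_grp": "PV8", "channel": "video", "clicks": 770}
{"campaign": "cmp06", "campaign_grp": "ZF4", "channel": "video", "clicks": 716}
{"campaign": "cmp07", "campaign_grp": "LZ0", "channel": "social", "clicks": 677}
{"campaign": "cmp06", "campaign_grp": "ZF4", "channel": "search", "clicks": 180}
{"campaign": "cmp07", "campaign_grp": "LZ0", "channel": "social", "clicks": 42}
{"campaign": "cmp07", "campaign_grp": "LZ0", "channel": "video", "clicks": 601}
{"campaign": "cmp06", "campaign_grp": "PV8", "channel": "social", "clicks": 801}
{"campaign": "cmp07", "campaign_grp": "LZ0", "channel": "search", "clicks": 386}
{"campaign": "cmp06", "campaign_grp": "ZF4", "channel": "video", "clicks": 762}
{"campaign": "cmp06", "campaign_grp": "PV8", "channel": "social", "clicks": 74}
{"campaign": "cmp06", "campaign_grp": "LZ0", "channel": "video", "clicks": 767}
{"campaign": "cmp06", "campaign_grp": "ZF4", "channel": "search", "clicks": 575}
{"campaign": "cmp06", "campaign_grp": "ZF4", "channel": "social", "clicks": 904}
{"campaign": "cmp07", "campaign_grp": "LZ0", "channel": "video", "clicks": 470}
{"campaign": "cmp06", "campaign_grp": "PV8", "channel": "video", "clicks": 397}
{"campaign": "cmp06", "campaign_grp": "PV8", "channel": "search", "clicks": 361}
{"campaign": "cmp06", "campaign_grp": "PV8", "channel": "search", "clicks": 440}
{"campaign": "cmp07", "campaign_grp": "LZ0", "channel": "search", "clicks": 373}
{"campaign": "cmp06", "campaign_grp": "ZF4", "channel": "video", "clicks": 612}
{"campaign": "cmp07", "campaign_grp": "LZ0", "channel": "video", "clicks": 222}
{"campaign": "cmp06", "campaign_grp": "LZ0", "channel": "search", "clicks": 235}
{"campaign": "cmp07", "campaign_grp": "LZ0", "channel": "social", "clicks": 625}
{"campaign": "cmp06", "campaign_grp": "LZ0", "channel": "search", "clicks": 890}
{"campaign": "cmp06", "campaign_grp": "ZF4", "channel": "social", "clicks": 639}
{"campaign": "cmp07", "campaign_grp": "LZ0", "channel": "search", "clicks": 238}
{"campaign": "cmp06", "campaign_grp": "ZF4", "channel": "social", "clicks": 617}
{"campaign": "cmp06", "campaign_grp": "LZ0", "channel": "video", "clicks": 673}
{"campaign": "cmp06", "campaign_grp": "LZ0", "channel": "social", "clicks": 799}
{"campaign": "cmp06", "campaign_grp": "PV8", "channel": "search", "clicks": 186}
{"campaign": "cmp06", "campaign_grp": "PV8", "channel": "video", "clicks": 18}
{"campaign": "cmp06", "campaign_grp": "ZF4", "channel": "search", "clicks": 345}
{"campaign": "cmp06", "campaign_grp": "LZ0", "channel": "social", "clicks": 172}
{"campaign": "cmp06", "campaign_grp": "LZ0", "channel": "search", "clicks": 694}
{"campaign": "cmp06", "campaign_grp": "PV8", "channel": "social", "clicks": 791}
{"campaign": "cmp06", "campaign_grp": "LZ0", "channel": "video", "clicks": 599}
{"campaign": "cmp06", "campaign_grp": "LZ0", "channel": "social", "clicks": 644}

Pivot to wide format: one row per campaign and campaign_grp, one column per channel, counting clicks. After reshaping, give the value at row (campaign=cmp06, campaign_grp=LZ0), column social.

3

Rows with campaign=cmp06, campaign_grp=LZ0 and channel=social: clicks values are 799, 172, 644.
3 rows match — count = 3.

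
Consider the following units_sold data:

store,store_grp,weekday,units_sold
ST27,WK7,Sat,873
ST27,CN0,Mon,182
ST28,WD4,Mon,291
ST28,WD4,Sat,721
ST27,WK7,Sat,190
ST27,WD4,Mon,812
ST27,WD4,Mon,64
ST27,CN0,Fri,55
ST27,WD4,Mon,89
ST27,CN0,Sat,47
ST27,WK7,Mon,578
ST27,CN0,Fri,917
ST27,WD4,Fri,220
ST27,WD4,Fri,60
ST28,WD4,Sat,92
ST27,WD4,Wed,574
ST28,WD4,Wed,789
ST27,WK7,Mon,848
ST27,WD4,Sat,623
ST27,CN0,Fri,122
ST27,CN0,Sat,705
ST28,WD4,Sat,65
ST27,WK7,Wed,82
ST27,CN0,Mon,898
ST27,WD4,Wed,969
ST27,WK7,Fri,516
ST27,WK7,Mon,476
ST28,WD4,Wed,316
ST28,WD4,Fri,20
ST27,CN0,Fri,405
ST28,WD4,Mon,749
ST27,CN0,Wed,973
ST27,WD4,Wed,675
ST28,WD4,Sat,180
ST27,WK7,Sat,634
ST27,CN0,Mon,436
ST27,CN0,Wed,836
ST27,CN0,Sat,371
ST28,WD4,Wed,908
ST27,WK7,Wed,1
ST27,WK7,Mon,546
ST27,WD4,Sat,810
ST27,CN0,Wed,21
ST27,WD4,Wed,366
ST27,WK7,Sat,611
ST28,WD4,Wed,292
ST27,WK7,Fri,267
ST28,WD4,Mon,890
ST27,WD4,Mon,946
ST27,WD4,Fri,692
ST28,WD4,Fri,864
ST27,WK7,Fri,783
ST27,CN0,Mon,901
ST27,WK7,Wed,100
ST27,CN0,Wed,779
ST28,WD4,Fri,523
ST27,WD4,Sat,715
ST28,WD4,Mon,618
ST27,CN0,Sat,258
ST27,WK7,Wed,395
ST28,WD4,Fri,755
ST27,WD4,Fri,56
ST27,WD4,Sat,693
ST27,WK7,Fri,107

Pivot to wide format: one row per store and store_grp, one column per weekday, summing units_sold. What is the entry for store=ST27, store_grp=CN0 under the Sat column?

Rows with store=ST27, store_grp=CN0 and weekday=Sat: units_sold values are 47, 705, 371, 258.
47 + 705 + 371 + 258 = 1381.

1381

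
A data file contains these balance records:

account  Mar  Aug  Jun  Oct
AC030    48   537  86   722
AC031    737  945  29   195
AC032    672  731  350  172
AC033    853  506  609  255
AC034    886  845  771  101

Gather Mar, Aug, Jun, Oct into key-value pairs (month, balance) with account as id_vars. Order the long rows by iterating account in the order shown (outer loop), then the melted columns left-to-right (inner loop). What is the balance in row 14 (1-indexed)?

20 rows total (5 × 4). Row 14: index ⌊(14-1)/4⌋ = 3 into account → AC033; (14-1) mod 4 = 1 into the melted columns → Aug.
So row 14 is (AC033, Aug, 506); balance = 506.

506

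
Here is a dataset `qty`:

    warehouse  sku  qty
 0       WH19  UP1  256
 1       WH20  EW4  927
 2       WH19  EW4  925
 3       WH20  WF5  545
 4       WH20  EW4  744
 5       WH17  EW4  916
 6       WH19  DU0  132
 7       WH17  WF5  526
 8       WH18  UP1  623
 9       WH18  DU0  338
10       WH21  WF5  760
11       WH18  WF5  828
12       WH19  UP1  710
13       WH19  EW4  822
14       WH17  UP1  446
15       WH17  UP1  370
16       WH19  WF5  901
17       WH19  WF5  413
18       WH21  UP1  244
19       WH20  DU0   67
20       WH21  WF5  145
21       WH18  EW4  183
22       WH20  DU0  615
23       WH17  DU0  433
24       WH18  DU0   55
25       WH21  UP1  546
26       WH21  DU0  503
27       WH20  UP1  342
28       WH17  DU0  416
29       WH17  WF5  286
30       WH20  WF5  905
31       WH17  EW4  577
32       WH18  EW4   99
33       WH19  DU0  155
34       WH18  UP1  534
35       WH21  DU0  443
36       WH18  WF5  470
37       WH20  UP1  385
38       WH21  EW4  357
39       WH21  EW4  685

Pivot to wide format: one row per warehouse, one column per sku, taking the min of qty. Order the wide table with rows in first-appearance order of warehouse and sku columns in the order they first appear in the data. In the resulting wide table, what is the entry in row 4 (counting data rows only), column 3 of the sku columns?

470

With rows in first-appearance order of warehouse, row 4 is warehouse=WH18. sku columns in first-appearance order: UP1, EW4, WF5, DU0; column 3 is WF5.
Long rows with warehouse=WH18, sku=WF5: min(828, 470) = 470.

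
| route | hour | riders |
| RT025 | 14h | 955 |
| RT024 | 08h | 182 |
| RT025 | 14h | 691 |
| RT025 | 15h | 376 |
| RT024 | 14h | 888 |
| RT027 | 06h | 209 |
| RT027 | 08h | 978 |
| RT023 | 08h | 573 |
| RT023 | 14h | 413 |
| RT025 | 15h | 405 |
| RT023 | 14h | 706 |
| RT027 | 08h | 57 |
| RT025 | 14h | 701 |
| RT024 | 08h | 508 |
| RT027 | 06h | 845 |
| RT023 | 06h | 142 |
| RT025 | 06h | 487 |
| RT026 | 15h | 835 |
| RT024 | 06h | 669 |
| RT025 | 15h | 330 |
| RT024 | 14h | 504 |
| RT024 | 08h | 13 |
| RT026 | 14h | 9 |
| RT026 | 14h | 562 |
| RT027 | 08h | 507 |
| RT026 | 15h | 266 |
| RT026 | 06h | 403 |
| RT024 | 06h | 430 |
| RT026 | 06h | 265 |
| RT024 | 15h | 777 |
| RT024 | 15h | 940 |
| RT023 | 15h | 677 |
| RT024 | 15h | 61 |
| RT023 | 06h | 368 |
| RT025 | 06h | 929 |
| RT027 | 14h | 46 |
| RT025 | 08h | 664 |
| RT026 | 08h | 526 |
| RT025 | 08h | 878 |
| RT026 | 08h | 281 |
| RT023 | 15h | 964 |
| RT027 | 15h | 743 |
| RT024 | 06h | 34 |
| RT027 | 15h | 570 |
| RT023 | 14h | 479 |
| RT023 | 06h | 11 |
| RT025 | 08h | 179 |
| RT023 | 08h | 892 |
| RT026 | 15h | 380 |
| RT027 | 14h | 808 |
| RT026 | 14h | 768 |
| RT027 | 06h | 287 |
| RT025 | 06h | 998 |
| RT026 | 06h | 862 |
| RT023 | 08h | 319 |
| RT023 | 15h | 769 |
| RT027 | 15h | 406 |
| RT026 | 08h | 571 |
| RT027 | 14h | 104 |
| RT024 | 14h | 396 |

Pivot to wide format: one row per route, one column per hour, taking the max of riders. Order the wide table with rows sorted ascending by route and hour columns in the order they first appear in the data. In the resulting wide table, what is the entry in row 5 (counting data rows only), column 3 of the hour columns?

With rows sorted ascending by route, row 5 is route=RT027. hour columns in first-appearance order: 14h, 08h, 15h, 06h; column 3 is 15h.
Long rows with route=RT027, hour=15h: max(743, 570, 406) = 743.

743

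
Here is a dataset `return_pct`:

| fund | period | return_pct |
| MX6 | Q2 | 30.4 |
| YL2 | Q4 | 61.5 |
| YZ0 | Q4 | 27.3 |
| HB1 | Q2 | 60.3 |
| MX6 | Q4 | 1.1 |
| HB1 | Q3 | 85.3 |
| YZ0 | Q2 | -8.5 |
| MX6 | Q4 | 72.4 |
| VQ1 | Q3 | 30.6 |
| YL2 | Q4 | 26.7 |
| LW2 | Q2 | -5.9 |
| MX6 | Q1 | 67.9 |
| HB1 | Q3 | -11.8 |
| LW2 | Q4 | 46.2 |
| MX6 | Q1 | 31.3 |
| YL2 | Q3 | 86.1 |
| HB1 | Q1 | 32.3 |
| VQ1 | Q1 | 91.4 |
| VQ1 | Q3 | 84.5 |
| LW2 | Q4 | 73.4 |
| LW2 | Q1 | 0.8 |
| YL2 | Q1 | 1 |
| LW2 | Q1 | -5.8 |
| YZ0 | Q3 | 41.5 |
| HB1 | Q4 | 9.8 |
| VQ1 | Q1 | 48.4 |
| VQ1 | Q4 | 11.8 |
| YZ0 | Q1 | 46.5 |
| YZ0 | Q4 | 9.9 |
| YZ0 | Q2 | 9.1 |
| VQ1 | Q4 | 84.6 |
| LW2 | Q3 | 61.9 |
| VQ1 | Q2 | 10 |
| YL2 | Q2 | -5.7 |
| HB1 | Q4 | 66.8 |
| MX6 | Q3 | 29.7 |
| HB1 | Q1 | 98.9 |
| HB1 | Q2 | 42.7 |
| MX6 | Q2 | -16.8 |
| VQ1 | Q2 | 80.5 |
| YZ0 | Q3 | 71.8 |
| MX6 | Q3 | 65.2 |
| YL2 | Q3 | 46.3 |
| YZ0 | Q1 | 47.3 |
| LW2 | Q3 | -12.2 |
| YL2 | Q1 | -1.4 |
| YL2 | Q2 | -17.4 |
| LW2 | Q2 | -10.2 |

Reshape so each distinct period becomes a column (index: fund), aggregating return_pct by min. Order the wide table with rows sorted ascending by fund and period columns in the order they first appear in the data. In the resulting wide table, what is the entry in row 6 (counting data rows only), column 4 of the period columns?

46.5

With rows sorted ascending by fund, row 6 is fund=YZ0. period columns in first-appearance order: Q2, Q4, Q3, Q1; column 4 is Q1.
Long rows with fund=YZ0, period=Q1: min(46.5, 47.3) = 46.5.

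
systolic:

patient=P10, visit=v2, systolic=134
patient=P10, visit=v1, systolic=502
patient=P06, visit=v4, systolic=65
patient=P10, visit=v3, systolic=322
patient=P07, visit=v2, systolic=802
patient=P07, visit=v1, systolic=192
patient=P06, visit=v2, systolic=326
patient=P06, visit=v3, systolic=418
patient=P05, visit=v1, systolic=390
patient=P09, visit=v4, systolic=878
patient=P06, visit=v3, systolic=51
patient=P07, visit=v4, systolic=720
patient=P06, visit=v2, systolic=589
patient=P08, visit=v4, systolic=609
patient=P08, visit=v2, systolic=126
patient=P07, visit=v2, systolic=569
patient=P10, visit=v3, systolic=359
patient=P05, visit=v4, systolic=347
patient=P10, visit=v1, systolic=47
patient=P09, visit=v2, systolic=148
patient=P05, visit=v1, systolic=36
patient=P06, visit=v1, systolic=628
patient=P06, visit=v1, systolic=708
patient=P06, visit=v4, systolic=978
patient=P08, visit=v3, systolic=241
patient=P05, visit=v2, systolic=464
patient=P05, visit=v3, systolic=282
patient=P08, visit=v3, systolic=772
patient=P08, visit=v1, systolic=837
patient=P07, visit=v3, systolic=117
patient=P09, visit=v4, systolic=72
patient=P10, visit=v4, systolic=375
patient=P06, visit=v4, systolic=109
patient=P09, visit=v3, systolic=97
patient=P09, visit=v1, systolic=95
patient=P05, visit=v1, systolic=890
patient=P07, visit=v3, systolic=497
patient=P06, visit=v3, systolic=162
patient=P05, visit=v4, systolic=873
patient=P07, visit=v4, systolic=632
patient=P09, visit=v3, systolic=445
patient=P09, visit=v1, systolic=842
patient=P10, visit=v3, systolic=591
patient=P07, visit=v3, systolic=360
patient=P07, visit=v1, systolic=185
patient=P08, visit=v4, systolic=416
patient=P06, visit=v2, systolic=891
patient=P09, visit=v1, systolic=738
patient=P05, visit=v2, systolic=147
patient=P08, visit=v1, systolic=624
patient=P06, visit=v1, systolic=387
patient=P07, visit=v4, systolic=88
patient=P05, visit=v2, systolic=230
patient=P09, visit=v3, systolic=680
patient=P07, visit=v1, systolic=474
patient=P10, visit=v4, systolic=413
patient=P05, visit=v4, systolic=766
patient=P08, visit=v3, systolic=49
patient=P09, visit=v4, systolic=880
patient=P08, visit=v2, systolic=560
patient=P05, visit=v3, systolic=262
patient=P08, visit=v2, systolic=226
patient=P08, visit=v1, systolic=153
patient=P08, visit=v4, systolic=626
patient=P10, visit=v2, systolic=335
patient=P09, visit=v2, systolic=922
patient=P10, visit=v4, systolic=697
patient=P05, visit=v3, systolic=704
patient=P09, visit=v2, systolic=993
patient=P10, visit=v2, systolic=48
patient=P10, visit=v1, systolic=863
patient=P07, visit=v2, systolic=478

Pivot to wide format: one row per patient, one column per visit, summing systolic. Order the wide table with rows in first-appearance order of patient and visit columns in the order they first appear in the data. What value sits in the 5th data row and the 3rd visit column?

With rows in first-appearance order of patient, row 5 is patient=P09. visit columns in first-appearance order: v2, v1, v4, v3; column 3 is v4.
Long rows with patient=P09, visit=v4: 878 + 72 + 880 = 1830.

1830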